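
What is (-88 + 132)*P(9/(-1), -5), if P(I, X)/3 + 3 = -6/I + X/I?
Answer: -704/3 ≈ -234.67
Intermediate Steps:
P(I, X) = -9 - 18/I + 3*X/I (P(I, X) = -9 + 3*(-6/I + X/I) = -9 + (-18/I + 3*X/I) = -9 - 18/I + 3*X/I)
(-88 + 132)*P(9/(-1), -5) = (-88 + 132)*(3*(-6 - 5 - 27/(-1))/((9/(-1)))) = 44*(3*(-6 - 5 - 27*(-1))/((9*(-1)))) = 44*(3*(-6 - 5 - 3*(-9))/(-9)) = 44*(3*(-⅑)*(-6 - 5 + 27)) = 44*(3*(-⅑)*16) = 44*(-16/3) = -704/3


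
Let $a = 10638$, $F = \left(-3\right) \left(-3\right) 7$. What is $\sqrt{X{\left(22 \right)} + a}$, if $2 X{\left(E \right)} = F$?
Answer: $\frac{3 \sqrt{4742}}{2} \approx 103.29$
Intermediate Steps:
$F = 63$ ($F = 9 \cdot 7 = 63$)
$X{\left(E \right)} = \frac{63}{2}$ ($X{\left(E \right)} = \frac{1}{2} \cdot 63 = \frac{63}{2}$)
$\sqrt{X{\left(22 \right)} + a} = \sqrt{\frac{63}{2} + 10638} = \sqrt{\frac{21339}{2}} = \frac{3 \sqrt{4742}}{2}$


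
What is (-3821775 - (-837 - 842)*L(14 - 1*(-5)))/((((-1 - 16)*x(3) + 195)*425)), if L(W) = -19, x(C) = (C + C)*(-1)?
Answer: -3853676/126225 ≈ -30.530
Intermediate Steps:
x(C) = -2*C (x(C) = (2*C)*(-1) = -2*C)
(-3821775 - (-837 - 842)*L(14 - 1*(-5)))/((((-1 - 16)*x(3) + 195)*425)) = (-3821775 - (-837 - 842)*(-19))/((((-1 - 16)*(-2*3) + 195)*425)) = (-3821775 - (-1679)*(-19))/(((-17*(-6) + 195)*425)) = (-3821775 - 1*31901)/(((102 + 195)*425)) = (-3821775 - 31901)/((297*425)) = -3853676/126225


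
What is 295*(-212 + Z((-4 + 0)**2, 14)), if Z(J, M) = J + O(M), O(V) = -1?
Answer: -58115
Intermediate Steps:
Z(J, M) = -1 + J (Z(J, M) = J - 1 = -1 + J)
295*(-212 + Z((-4 + 0)**2, 14)) = 295*(-212 + (-1 + (-4 + 0)**2)) = 295*(-212 + (-1 + (-4)**2)) = 295*(-212 + (-1 + 16)) = 295*(-212 + 15) = 295*(-197) = -58115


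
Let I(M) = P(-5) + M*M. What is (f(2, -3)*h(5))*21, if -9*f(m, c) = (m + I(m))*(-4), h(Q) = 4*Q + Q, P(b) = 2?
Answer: 5600/3 ≈ 1866.7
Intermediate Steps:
I(M) = 2 + M² (I(M) = 2 + M*M = 2 + M²)
h(Q) = 5*Q
f(m, c) = 8/9 + 4*m/9 + 4*m²/9 (f(m, c) = -(m + (2 + m²))*(-4)/9 = -(2 + m + m²)*(-4)/9 = -(-8 - 4*m - 4*m²)/9 = 8/9 + 4*m/9 + 4*m²/9)
(f(2, -3)*h(5))*21 = ((8/9 + (4/9)*2 + (4/9)*2²)*(5*5))*21 = ((8/9 + 8/9 + (4/9)*4)*25)*21 = ((8/9 + 8/9 + 16/9)*25)*21 = ((32/9)*25)*21 = (800/9)*21 = 5600/3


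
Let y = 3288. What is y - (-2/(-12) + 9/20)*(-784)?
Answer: 56572/15 ≈ 3771.5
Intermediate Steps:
y - (-2/(-12) + 9/20)*(-784) = 3288 - (-2/(-12) + 9/20)*(-784) = 3288 - (-2*(-1/12) + 9*(1/20))*(-784) = 3288 - (1/6 + 9/20)*(-784) = 3288 - 37*(-784)/60 = 3288 - 1*(-7252/15) = 3288 + 7252/15 = 56572/15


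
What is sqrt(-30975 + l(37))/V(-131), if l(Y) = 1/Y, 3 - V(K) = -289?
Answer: I*sqrt(42404738)/10804 ≈ 0.60273*I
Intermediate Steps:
V(K) = 292 (V(K) = 3 - 1*(-289) = 3 + 289 = 292)
sqrt(-30975 + l(37))/V(-131) = sqrt(-30975 + 1/37)/292 = sqrt(-30975 + 1/37)*(1/292) = sqrt(-1146074/37)*(1/292) = (I*sqrt(42404738)/37)*(1/292) = I*sqrt(42404738)/10804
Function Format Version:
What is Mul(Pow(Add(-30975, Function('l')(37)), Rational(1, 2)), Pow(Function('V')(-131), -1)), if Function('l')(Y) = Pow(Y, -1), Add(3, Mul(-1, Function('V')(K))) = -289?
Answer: Mul(Rational(1, 10804), I, Pow(42404738, Rational(1, 2))) ≈ Mul(0.60273, I)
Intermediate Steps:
Function('V')(K) = 292 (Function('V')(K) = Add(3, Mul(-1, -289)) = Add(3, 289) = 292)
Mul(Pow(Add(-30975, Function('l')(37)), Rational(1, 2)), Pow(Function('V')(-131), -1)) = Mul(Pow(Add(-30975, Pow(37, -1)), Rational(1, 2)), Pow(292, -1)) = Mul(Pow(Add(-30975, Rational(1, 37)), Rational(1, 2)), Rational(1, 292)) = Mul(Pow(Rational(-1146074, 37), Rational(1, 2)), Rational(1, 292)) = Mul(Mul(Rational(1, 37), I, Pow(42404738, Rational(1, 2))), Rational(1, 292)) = Mul(Rational(1, 10804), I, Pow(42404738, Rational(1, 2)))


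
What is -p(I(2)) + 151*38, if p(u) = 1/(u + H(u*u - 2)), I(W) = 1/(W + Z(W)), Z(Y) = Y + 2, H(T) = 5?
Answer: 177872/31 ≈ 5737.8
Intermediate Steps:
Z(Y) = 2 + Y
I(W) = 1/(2 + 2*W) (I(W) = 1/(W + (2 + W)) = 1/(2 + 2*W))
p(u) = 1/(5 + u) (p(u) = 1/(u + 5) = 1/(5 + u))
-p(I(2)) + 151*38 = -1/(5 + 1/(2*(1 + 2))) + 151*38 = -1/(5 + (½)/3) + 5738 = -1/(5 + (½)*(⅓)) + 5738 = -1/(5 + ⅙) + 5738 = -1/31/6 + 5738 = -1*6/31 + 5738 = -6/31 + 5738 = 177872/31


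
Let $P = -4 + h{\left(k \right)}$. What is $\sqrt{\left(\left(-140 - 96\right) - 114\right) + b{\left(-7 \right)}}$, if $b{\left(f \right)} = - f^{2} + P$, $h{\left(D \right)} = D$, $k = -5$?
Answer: $2 i \sqrt{102} \approx 20.199 i$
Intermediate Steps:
$P = -9$ ($P = -4 - 5 = -9$)
$b{\left(f \right)} = -9 - f^{2}$ ($b{\left(f \right)} = - f^{2} - 9 = -9 - f^{2}$)
$\sqrt{\left(\left(-140 - 96\right) - 114\right) + b{\left(-7 \right)}} = \sqrt{\left(\left(-140 - 96\right) - 114\right) - 58} = \sqrt{\left(-236 - 114\right) - 58} = \sqrt{-350 - 58} = \sqrt{-408} = 2 i \sqrt{102}$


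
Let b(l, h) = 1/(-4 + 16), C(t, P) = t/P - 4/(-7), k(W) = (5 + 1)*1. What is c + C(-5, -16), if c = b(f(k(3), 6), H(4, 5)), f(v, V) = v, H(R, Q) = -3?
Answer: 325/336 ≈ 0.96726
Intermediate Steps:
k(W) = 6 (k(W) = 6*1 = 6)
C(t, P) = 4/7 + t/P (C(t, P) = t/P - 4*(-⅐) = t/P + 4/7 = 4/7 + t/P)
b(l, h) = 1/12
c = 1/12 ≈ 0.083333
c + C(-5, -16) = 1/12 + (4/7 - 5/(-16)) = 1/12 + (4/7 - 5*(-1/16)) = 1/12 + (4/7 + 5/16) = 1/12 + 99/112 = 325/336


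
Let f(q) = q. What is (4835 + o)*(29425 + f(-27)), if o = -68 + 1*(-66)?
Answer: 138199998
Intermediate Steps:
o = -134 (o = -68 - 66 = -134)
(4835 + o)*(29425 + f(-27)) = (4835 - 134)*(29425 - 27) = 4701*29398 = 138199998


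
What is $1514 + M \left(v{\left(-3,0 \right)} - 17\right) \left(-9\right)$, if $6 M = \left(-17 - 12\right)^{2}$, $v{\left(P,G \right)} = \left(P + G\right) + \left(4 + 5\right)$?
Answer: $\frac{30781}{2} \approx 15391.0$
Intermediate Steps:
$v{\left(P,G \right)} = 9 + G + P$ ($v{\left(P,G \right)} = \left(G + P\right) + 9 = 9 + G + P$)
$M = \frac{841}{6}$ ($M = \frac{\left(-17 - 12\right)^{2}}{6} = \frac{\left(-29\right)^{2}}{6} = \frac{1}{6} \cdot 841 = \frac{841}{6} \approx 140.17$)
$1514 + M \left(v{\left(-3,0 \right)} - 17\right) \left(-9\right) = 1514 + \frac{841 \left(\left(9 + 0 - 3\right) - 17\right) \left(-9\right)}{6} = 1514 + \frac{841 \left(6 - 17\right) \left(-9\right)}{6} = 1514 + \frac{841 \left(\left(-11\right) \left(-9\right)\right)}{6} = 1514 + \frac{841}{6} \cdot 99 = 1514 + \frac{27753}{2} = \frac{30781}{2}$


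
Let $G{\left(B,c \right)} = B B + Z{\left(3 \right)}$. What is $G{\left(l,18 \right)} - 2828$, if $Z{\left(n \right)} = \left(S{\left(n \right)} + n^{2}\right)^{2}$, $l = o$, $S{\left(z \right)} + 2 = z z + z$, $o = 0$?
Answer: $-2467$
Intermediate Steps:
$S{\left(z \right)} = -2 + z + z^{2}$ ($S{\left(z \right)} = -2 + \left(z z + z\right) = -2 + \left(z^{2} + z\right) = -2 + \left(z + z^{2}\right) = -2 + z + z^{2}$)
$l = 0$
$Z{\left(n \right)} = \left(-2 + n + 2 n^{2}\right)^{2}$ ($Z{\left(n \right)} = \left(\left(-2 + n + n^{2}\right) + n^{2}\right)^{2} = \left(-2 + n + 2 n^{2}\right)^{2}$)
$G{\left(B,c \right)} = 361 + B^{2}$ ($G{\left(B,c \right)} = B B + \left(-2 + 3 + 2 \cdot 3^{2}\right)^{2} = B^{2} + \left(-2 + 3 + 2 \cdot 9\right)^{2} = B^{2} + \left(-2 + 3 + 18\right)^{2} = B^{2} + 19^{2} = B^{2} + 361 = 361 + B^{2}$)
$G{\left(l,18 \right)} - 2828 = \left(361 + 0^{2}\right) - 2828 = \left(361 + 0\right) - 2828 = 361 - 2828 = -2467$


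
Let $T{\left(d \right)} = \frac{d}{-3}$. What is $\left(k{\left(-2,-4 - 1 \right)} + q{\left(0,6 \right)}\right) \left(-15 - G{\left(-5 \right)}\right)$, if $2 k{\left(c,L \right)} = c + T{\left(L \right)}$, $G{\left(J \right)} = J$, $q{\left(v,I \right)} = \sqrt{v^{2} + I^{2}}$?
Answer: $- \frac{175}{3} \approx -58.333$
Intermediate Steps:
$T{\left(d \right)} = - \frac{d}{3}$ ($T{\left(d \right)} = d \left(- \frac{1}{3}\right) = - \frac{d}{3}$)
$q{\left(v,I \right)} = \sqrt{I^{2} + v^{2}}$
$k{\left(c,L \right)} = \frac{c}{2} - \frac{L}{6}$ ($k{\left(c,L \right)} = \frac{c - \frac{L}{3}}{2} = \frac{c}{2} - \frac{L}{6}$)
$\left(k{\left(-2,-4 - 1 \right)} + q{\left(0,6 \right)}\right) \left(-15 - G{\left(-5 \right)}\right) = \left(\left(\frac{1}{2} \left(-2\right) - \frac{-4 - 1}{6}\right) + \sqrt{6^{2} + 0^{2}}\right) \left(-15 - -5\right) = \left(\left(-1 - \frac{-4 - 1}{6}\right) + \sqrt{36 + 0}\right) \left(-15 + 5\right) = \left(\left(-1 - - \frac{5}{6}\right) + \sqrt{36}\right) \left(-10\right) = \left(\left(-1 + \frac{5}{6}\right) + 6\right) \left(-10\right) = \left(- \frac{1}{6} + 6\right) \left(-10\right) = \frac{35}{6} \left(-10\right) = - \frac{175}{3}$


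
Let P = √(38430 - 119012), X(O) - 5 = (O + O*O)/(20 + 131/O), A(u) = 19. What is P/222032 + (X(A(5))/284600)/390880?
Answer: 391/2273836517120 + I*√80582/222032 ≈ 1.7196e-10 + 0.0012785*I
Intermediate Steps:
X(O) = 5 + (O + O²)/(20 + 131/O) (X(O) = 5 + (O + O*O)/(20 + 131/O) = 5 + (O + O²)/(20 + 131/O))
P = I*√80582 (P = √(-80582) = I*√80582 ≈ 283.87*I)
P/222032 + (X(A(5))/284600)/390880 = (I*√80582)/222032 + (((655 + 19² + 19³ + 100*19)/(131 + 20*19))/284600)/390880 = (I*√80582)*(1/222032) + (((655 + 361 + 6859 + 1900)/(131 + 380))*(1/284600))*(1/390880) = I*√80582/222032 + ((9775/511)*(1/284600))*(1/390880) = I*√80582/222032 + (391/5817224)*(1/390880) = I*√80582/222032 + 391/2273836517120 = 391/2273836517120 + I*√80582/222032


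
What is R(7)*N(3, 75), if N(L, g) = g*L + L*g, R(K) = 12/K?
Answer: 5400/7 ≈ 771.43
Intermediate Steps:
N(L, g) = 2*L*g (N(L, g) = L*g + L*g = 2*L*g)
R(7)*N(3, 75) = (12/7)*(2*3*75) = (12*(1/7))*450 = (12/7)*450 = 5400/7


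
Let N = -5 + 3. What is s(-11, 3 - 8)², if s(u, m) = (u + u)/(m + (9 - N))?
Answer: 121/9 ≈ 13.444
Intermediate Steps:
N = -2
s(u, m) = 2*u/(11 + m) (s(u, m) = (u + u)/(m + (9 - 1*(-2))) = (2*u)/(m + (9 + 2)) = (2*u)/(m + 11) = (2*u)/(11 + m) = 2*u/(11 + m))
s(-11, 3 - 8)² = (2*(-11)/(11 + (3 - 8)))² = (2*(-11)/(11 - 5))² = (2*(-11)/6)² = (2*(-11)*(⅙))² = (-11/3)² = 121/9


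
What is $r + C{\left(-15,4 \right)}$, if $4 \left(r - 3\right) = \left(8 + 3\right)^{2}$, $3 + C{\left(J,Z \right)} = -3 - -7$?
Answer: $\frac{137}{4} \approx 34.25$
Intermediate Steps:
$C{\left(J,Z \right)} = 1$ ($C{\left(J,Z \right)} = -3 - -4 = -3 + \left(-3 + 7\right) = -3 + 4 = 1$)
$r = \frac{133}{4}$ ($r = 3 + \frac{\left(8 + 3\right)^{2}}{4} = 3 + \frac{11^{2}}{4} = 3 + \frac{1}{4} \cdot 121 = 3 + \frac{121}{4} = \frac{133}{4} \approx 33.25$)
$r + C{\left(-15,4 \right)} = \frac{133}{4} + 1 = \frac{137}{4}$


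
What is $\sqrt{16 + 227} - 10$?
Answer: $-10 + 9 \sqrt{3} \approx 5.5885$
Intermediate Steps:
$\sqrt{16 + 227} - 10 = \sqrt{243} - 10 = 9 \sqrt{3} - 10 = -10 + 9 \sqrt{3}$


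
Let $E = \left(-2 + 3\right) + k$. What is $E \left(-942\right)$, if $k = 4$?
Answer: $-4710$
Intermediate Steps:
$E = 5$ ($E = \left(-2 + 3\right) + 4 = 1 + 4 = 5$)
$E \left(-942\right) = 5 \left(-942\right) = -4710$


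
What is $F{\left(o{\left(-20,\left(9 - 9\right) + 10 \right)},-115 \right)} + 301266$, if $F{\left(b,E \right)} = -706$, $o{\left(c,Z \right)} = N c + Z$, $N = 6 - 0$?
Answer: $300560$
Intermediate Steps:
$N = 6$ ($N = 6 + 0 = 6$)
$o{\left(c,Z \right)} = Z + 6 c$ ($o{\left(c,Z \right)} = 6 c + Z = Z + 6 c$)
$F{\left(o{\left(-20,\left(9 - 9\right) + 10 \right)},-115 \right)} + 301266 = -706 + 301266 = 300560$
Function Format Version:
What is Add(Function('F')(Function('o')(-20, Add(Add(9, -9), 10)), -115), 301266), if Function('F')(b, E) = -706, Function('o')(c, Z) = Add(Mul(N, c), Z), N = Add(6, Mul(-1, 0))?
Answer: 300560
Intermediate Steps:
N = 6 (N = Add(6, 0) = 6)
Function('o')(c, Z) = Add(Z, Mul(6, c)) (Function('o')(c, Z) = Add(Mul(6, c), Z) = Add(Z, Mul(6, c)))
Add(Function('F')(Function('o')(-20, Add(Add(9, -9), 10)), -115), 301266) = Add(-706, 301266) = 300560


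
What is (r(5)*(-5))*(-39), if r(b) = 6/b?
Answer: 234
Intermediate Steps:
(r(5)*(-5))*(-39) = ((6/5)*(-5))*(-39) = -6*(-39) = 234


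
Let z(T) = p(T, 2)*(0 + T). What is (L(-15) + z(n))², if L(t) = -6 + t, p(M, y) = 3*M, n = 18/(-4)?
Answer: 25281/16 ≈ 1580.1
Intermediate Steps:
n = -9/2 (n = 18*(-¼) = -9/2 ≈ -4.5000)
z(T) = 3*T² (z(T) = (3*T)*(0 + T) = (3*T)*T = 3*T²)
(L(-15) + z(n))² = ((-6 - 15) + 3*(-9/2)²)² = (-21 + 3*(81/4))² = (-21 + 243/4)² = (159/4)² = 25281/16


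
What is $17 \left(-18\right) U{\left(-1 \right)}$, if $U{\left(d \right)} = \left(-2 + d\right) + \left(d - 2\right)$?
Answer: $1836$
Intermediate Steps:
$U{\left(d \right)} = -4 + 2 d$ ($U{\left(d \right)} = \left(-2 + d\right) + \left(d - 2\right) = \left(-2 + d\right) + \left(-2 + d\right) = -4 + 2 d$)
$17 \left(-18\right) U{\left(-1 \right)} = 17 \left(-18\right) \left(-4 + 2 \left(-1\right)\right) = - 306 \left(-4 - 2\right) = \left(-306\right) \left(-6\right) = 1836$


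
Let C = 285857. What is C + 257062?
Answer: 542919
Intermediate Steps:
C + 257062 = 285857 + 257062 = 542919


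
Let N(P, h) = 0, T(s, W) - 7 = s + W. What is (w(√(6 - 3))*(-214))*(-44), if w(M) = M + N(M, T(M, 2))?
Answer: 9416*√3 ≈ 16309.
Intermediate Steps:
T(s, W) = 7 + W + s (T(s, W) = 7 + (s + W) = 7 + (W + s) = 7 + W + s)
w(M) = M (w(M) = M + 0 = M)
(w(√(6 - 3))*(-214))*(-44) = (√(6 - 3)*(-214))*(-44) = (√3*(-214))*(-44) = -214*√3*(-44) = 9416*√3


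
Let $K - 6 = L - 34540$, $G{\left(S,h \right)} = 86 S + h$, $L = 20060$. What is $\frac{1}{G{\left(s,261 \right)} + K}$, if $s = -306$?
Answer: $- \frac{1}{40529} \approx -2.4674 \cdot 10^{-5}$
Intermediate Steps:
$G{\left(S,h \right)} = h + 86 S$
$K = -14474$ ($K = 6 + \left(20060 - 34540\right) = 6 - 14480 = -14474$)
$\frac{1}{G{\left(s,261 \right)} + K} = \frac{1}{\left(261 + 86 \left(-306\right)\right) - 14474} = \frac{1}{\left(261 - 26316\right) - 14474} = \frac{1}{-26055 - 14474} = \frac{1}{-40529} = - \frac{1}{40529}$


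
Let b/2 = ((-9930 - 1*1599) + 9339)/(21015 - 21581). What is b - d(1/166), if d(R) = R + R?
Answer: 181487/23489 ≈ 7.7265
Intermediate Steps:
d(R) = 2*R
b = 2190/283 (b = 2*(((-9930 - 1*1599) + 9339)/(21015 - 21581)) = 2*(((-9930 - 1599) + 9339)/(-566)) = 2*((-11529 + 9339)*(-1/566)) = 2*(-2190*(-1/566)) = 2*(1095/283) = 2190/283 ≈ 7.7385)
b - d(1/166) = 2190/283 - 2/166 = 2190/283 - 1*1/83 = 2190/283 - 1/83 = 181487/23489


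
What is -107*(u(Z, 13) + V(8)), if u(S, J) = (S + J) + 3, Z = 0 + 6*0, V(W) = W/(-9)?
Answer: -14552/9 ≈ -1616.9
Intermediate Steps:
V(W) = -W/9 (V(W) = W*(-⅑) = -W/9)
Z = 0 (Z = 0 + 0 = 0)
u(S, J) = 3 + J + S (u(S, J) = (J + S) + 3 = 3 + J + S)
-107*(u(Z, 13) + V(8)) = -107*((3 + 13 + 0) - ⅑*8) = -107*(16 - 8/9) = -107*136/9 = -14552/9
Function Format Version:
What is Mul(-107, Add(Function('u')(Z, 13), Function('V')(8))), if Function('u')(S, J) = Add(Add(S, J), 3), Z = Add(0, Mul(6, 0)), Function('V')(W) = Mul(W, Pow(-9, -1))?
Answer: Rational(-14552, 9) ≈ -1616.9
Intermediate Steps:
Function('V')(W) = Mul(Rational(-1, 9), W) (Function('V')(W) = Mul(W, Rational(-1, 9)) = Mul(Rational(-1, 9), W))
Z = 0 (Z = Add(0, 0) = 0)
Function('u')(S, J) = Add(3, J, S) (Function('u')(S, J) = Add(Add(J, S), 3) = Add(3, J, S))
Mul(-107, Add(Function('u')(Z, 13), Function('V')(8))) = Mul(-107, Add(Add(3, 13, 0), Mul(Rational(-1, 9), 8))) = Mul(-107, Add(16, Rational(-8, 9))) = Mul(-107, Rational(136, 9)) = Rational(-14552, 9)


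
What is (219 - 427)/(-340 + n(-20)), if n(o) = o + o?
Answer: 52/95 ≈ 0.54737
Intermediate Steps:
n(o) = 2*o
(219 - 427)/(-340 + n(-20)) = (219 - 427)/(-340 + 2*(-20)) = -208/(-340 - 40) = -208/(-380) = -208*(-1/380) = 52/95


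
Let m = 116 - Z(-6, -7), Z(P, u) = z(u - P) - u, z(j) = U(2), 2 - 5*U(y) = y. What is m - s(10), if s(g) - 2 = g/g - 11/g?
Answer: 1071/10 ≈ 107.10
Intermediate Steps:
U(y) = ⅖ - y/5
z(j) = 0 (z(j) = ⅖ - ⅕*2 = ⅖ - ⅖ = 0)
Z(P, u) = -u (Z(P, u) = 0 - u = -u)
s(g) = 3 - 11/g (s(g) = 2 + (g/g - 11/g) = 2 + (1 - 11/g) = 3 - 11/g)
m = 109 (m = 116 - (-1)*(-7) = 116 - 1*7 = 116 - 7 = 109)
m - s(10) = 109 - (3 - 11/10) = 109 - 1*19/10 = 109 - 19/10 = 1071/10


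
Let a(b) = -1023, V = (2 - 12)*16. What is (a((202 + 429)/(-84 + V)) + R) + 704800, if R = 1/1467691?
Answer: 1032927168908/1467691 ≈ 7.0378e+5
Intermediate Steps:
V = -160 (V = -10*16 = -160)
R = 1/1467691 ≈ 6.8134e-7
(a((202 + 429)/(-84 + V)) + R) + 704800 = (-1023 + 1/1467691) + 704800 = -1501447892/1467691 + 704800 = 1032927168908/1467691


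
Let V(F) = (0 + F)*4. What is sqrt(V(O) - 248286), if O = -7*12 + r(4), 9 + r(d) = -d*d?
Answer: I*sqrt(248722) ≈ 498.72*I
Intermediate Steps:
r(d) = -9 - d**2 (r(d) = -9 - d*d = -9 - d**2)
O = -109 (O = -7*12 + (-9 - 1*4**2) = -84 + (-9 - 1*16) = -84 + (-9 - 16) = -84 - 25 = -109)
V(F) = 4*F (V(F) = F*4 = 4*F)
sqrt(V(O) - 248286) = sqrt(4*(-109) - 248286) = sqrt(-436 - 248286) = sqrt(-248722) = I*sqrt(248722)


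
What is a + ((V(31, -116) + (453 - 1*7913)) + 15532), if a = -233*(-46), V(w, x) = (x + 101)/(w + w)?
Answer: 1164965/62 ≈ 18790.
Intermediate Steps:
V(w, x) = (101 + x)/(2*w) (V(w, x) = (101 + x)/((2*w)) = (101 + x)*(1/(2*w)) = (101 + x)/(2*w))
a = 10718
a + ((V(31, -116) + (453 - 1*7913)) + 15532) = 10718 + (((1/2)*(101 - 116)/31 + (453 - 1*7913)) + 15532) = 10718 + (((1/2)*(1/31)*(-15) + (453 - 7913)) + 15532) = 10718 + ((-15/62 - 7460) + 15532) = 10718 + (-462535/62 + 15532) = 10718 + 500449/62 = 1164965/62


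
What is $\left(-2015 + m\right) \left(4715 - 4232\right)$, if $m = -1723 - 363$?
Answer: $-1980783$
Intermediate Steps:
$m = -2086$ ($m = -1723 - 363 = -2086$)
$\left(-2015 + m\right) \left(4715 - 4232\right) = \left(-2015 - 2086\right) \left(4715 - 4232\right) = \left(-4101\right) 483 = -1980783$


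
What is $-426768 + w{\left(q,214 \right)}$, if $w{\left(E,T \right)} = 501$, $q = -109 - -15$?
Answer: $-426267$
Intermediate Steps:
$q = -94$ ($q = -109 + 15 = -94$)
$-426768 + w{\left(q,214 \right)} = -426768 + 501 = -426267$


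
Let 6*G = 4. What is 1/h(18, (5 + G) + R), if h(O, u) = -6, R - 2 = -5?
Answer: -1/6 ≈ -0.16667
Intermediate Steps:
G = 2/3 (G = (1/6)*4 = 2/3 ≈ 0.66667)
R = -3 (R = 2 - 5 = -3)
1/h(18, (5 + G) + R) = 1/(-6) = -1/6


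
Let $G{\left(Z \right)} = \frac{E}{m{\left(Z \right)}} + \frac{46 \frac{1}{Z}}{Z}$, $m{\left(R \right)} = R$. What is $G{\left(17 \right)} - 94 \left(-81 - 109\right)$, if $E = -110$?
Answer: $\frac{5159716}{289} \approx 17854.0$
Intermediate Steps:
$G{\left(Z \right)} = - \frac{110}{Z} + \frac{46}{Z^{2}}$ ($G{\left(Z \right)} = - \frac{110}{Z} + \frac{46 \frac{1}{Z}}{Z} = - \frac{110}{Z} + \frac{46}{Z^{2}}$)
$G{\left(17 \right)} - 94 \left(-81 - 109\right) = \frac{2 \left(23 - 935\right)}{289} - 94 \left(-81 - 109\right) = 2 \cdot \frac{1}{289} \left(23 - 935\right) - -17860 = 2 \cdot \frac{1}{289} \left(-912\right) + 17860 = - \frac{1824}{289} + 17860 = \frac{5159716}{289}$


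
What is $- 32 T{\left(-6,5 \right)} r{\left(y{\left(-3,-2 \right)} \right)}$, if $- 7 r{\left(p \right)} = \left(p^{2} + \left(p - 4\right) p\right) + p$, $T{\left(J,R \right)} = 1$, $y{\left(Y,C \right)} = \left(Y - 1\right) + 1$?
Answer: $\frac{864}{7} \approx 123.43$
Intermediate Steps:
$y{\left(Y,C \right)} = Y$ ($y{\left(Y,C \right)} = \left(-1 + Y\right) + 1 = Y$)
$r{\left(p \right)} = - \frac{p}{7} - \frac{p^{2}}{7} - \frac{p \left(-4 + p\right)}{7}$ ($r{\left(p \right)} = - \frac{\left(p^{2} + \left(p - 4\right) p\right) + p}{7} = - \frac{\left(p^{2} + \left(-4 + p\right) p\right) + p}{7} = - \frac{\left(p^{2} + p \left(-4 + p\right)\right) + p}{7} = - \frac{p + p^{2} + p \left(-4 + p\right)}{7} = - \frac{p}{7} - \frac{p^{2}}{7} - \frac{p \left(-4 + p\right)}{7}$)
$- 32 T{\left(-6,5 \right)} r{\left(y{\left(-3,-2 \right)} \right)} = \left(-32\right) 1 \cdot \frac{1}{7} \left(-3\right) \left(3 - -6\right) = - 32 \cdot \frac{1}{7} \left(-3\right) \left(3 + 6\right) = - 32 \cdot \frac{1}{7} \left(-3\right) 9 = \left(-32\right) \left(- \frac{27}{7}\right) = \frac{864}{7}$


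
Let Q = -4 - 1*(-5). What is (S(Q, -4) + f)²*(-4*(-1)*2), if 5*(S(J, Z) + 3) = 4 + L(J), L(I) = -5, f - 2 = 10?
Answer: 15488/25 ≈ 619.52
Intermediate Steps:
f = 12 (f = 2 + 10 = 12)
Q = 1 (Q = -4 + 5 = 1)
S(J, Z) = -16/5 (S(J, Z) = -3 + (4 - 5)/5 = -3 + (⅕)*(-1) = -3 - ⅕ = -16/5)
(S(Q, -4) + f)²*(-4*(-1)*2) = (-16/5 + 12)²*(-4*(-1)*2) = (44/5)²*(4*2) = (1936/25)*8 = 15488/25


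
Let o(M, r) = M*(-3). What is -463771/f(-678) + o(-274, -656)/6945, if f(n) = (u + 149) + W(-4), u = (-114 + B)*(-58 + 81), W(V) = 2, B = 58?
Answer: 1073941403/2632155 ≈ 408.01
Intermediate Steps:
u = -1288 (u = (-114 + 58)*(-58 + 81) = -56*23 = -1288)
o(M, r) = -3*M
f(n) = -1137 (f(n) = (-1288 + 149) + 2 = -1139 + 2 = -1137)
-463771/f(-678) + o(-274, -656)/6945 = -463771/(-1137) - 3*(-274)/6945 = -463771*(-1/1137) + 822*(1/6945) = 463771/1137 + 274/2315 = 1073941403/2632155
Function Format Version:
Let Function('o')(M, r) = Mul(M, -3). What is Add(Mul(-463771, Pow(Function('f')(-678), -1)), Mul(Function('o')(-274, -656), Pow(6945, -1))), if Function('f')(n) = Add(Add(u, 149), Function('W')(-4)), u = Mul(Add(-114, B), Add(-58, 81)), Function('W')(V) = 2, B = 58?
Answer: Rational(1073941403, 2632155) ≈ 408.01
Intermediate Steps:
u = -1288 (u = Mul(Add(-114, 58), Add(-58, 81)) = Mul(-56, 23) = -1288)
Function('o')(M, r) = Mul(-3, M)
Function('f')(n) = -1137 (Function('f')(n) = Add(Add(-1288, 149), 2) = Add(-1139, 2) = -1137)
Add(Mul(-463771, Pow(Function('f')(-678), -1)), Mul(Function('o')(-274, -656), Pow(6945, -1))) = Add(Mul(-463771, Pow(-1137, -1)), Mul(Mul(-3, -274), Pow(6945, -1))) = Add(Mul(-463771, Rational(-1, 1137)), Mul(822, Rational(1, 6945))) = Add(Rational(463771, 1137), Rational(274, 2315)) = Rational(1073941403, 2632155)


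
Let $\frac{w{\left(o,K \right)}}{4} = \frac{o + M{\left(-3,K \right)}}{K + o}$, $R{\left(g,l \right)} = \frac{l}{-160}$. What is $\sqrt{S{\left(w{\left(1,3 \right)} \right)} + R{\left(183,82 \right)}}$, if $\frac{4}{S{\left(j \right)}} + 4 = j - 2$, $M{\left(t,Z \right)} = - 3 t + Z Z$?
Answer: $\frac{i \sqrt{13845}}{260} \approx 0.45256 i$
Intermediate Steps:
$M{\left(t,Z \right)} = Z^{2} - 3 t$ ($M{\left(t,Z \right)} = - 3 t + Z^{2} = Z^{2} - 3 t$)
$R{\left(g,l \right)} = - \frac{l}{160}$ ($R{\left(g,l \right)} = l \left(- \frac{1}{160}\right) = - \frac{l}{160}$)
$w{\left(o,K \right)} = \frac{4 \left(9 + o + K^{2}\right)}{K + o}$ ($w{\left(o,K \right)} = 4 \frac{o + \left(K^{2} - -9\right)}{K + o} = 4 \frac{o + \left(K^{2} + 9\right)}{K + o} = 4 \frac{o + \left(9 + K^{2}\right)}{K + o} = 4 \frac{9 + o + K^{2}}{K + o} = \frac{4 \left(9 + o + K^{2}\right)}{K + o}$)
$S{\left(j \right)} = \frac{4}{-6 + j}$ ($S{\left(j \right)} = \frac{4}{-4 + \left(j - 2\right)} = \frac{4}{-4 + \left(-2 + j\right)} = \frac{4}{-6 + j}$)
$\sqrt{S{\left(w{\left(1,3 \right)} \right)} + R{\left(183,82 \right)}} = \sqrt{\frac{4}{-6 + \frac{4 \left(9 + 1 + 3^{2}\right)}{3 + 1}} - \frac{41}{80}} = \sqrt{\frac{4}{-6 + \frac{4 \left(9 + 1 + 9\right)}{4}} - \frac{41}{80}} = \sqrt{\frac{4}{-6 + 4 \cdot \frac{1}{4} \cdot 19} - \frac{41}{80}} = \sqrt{\frac{4}{-6 + 19} - \frac{41}{80}} = \sqrt{\frac{4}{13} - \frac{41}{80}} = \sqrt{- \frac{213}{1040}} = \frac{i \sqrt{13845}}{260}$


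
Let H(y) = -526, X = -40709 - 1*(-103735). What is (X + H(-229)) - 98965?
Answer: -36465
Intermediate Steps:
X = 63026 (X = -40709 + 103735 = 63026)
(X + H(-229)) - 98965 = (63026 - 526) - 98965 = 62500 - 98965 = -36465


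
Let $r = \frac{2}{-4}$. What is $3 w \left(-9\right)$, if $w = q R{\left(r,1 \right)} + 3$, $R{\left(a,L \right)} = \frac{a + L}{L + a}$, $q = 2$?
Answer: $-135$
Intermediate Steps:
$r = - \frac{1}{2}$ ($r = 2 \left(- \frac{1}{4}\right) = - \frac{1}{2} \approx -0.5$)
$R{\left(a,L \right)} = 1$ ($R{\left(a,L \right)} = \frac{L + a}{L + a} = 1$)
$w = 5$ ($w = 2 \cdot 1 + 3 = 2 + 3 = 5$)
$3 w \left(-9\right) = 3 \cdot 5 \left(-9\right) = 15 \left(-9\right) = -135$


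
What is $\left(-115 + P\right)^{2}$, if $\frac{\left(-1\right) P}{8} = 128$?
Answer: $1297321$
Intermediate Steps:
$P = -1024$ ($P = \left(-8\right) 128 = -1024$)
$\left(-115 + P\right)^{2} = \left(-115 - 1024\right)^{2} = \left(-1139\right)^{2} = 1297321$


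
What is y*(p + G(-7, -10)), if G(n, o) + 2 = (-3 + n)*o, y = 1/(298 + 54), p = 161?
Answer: 259/352 ≈ 0.73580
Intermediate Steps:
y = 1/352 ≈ 0.0028409
G(n, o) = -2 + o*(-3 + n) (G(n, o) = -2 + (-3 + n)*o = -2 + o*(-3 + n))
y*(p + G(-7, -10)) = (161 + (-2 - 3*(-10) - 7*(-10)))/352 = (161 + (-2 + 30 + 70))/352 = (161 + 98)/352 = (1/352)*259 = 259/352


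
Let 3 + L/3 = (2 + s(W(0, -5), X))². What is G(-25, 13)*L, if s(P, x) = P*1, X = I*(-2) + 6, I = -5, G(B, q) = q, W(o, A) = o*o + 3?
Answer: 858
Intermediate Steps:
W(o, A) = 3 + o² (W(o, A) = o² + 3 = 3 + o²)
X = 16 (X = -5*(-2) + 6 = 10 + 6 = 16)
s(P, x) = P
L = 66 (L = -9 + 3*(2 + (3 + 0²))² = -9 + 3*(2 + (3 + 0))² = -9 + 3*(2 + 3)² = -9 + 3*5² = -9 + 3*25 = -9 + 75 = 66)
G(-25, 13)*L = 13*66 = 858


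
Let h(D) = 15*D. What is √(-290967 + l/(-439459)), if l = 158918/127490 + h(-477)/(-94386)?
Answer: I*√226019217452958168807677766041526130/881354883652210 ≈ 539.41*I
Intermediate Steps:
l = 2651970883/2005545190 (l = 158918/127490 + (15*(-477))/(-94386) = 158918*(1/127490) - 7155*(-1/94386) = 79459/63745 + 2385/31462 = 2651970883/2005545190 ≈ 1.3223)
√(-290967 + l/(-439459)) = √(-290967 + (2651970883/2005545190)/(-439459)) = √(-290967 + (2651970883/2005545190)*(-1/439459)) = √(-290967 - 2651970883/881354883652210) = √(-256445186434284557953/881354883652210) = I*√226019217452958168807677766041526130/881354883652210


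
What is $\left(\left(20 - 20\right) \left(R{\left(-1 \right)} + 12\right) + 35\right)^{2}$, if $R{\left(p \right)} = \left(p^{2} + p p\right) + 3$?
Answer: $1225$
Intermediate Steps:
$R{\left(p \right)} = 3 + 2 p^{2}$ ($R{\left(p \right)} = \left(p^{2} + p^{2}\right) + 3 = 2 p^{2} + 3 = 3 + 2 p^{2}$)
$\left(\left(20 - 20\right) \left(R{\left(-1 \right)} + 12\right) + 35\right)^{2} = \left(\left(20 - 20\right) \left(\left(3 + 2 \left(-1\right)^{2}\right) + 12\right) + 35\right)^{2} = \left(0 \left(\left(3 + 2 \cdot 1\right) + 12\right) + 35\right)^{2} = \left(0 \left(\left(3 + 2\right) + 12\right) + 35\right)^{2} = \left(0 \left(5 + 12\right) + 35\right)^{2} = \left(0 \cdot 17 + 35\right)^{2} = \left(0 + 35\right)^{2} = 35^{2} = 1225$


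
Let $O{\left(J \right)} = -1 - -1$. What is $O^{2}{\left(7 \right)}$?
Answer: $0$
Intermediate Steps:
$O{\left(J \right)} = 0$ ($O{\left(J \right)} = -1 + 1 = 0$)
$O^{2}{\left(7 \right)} = 0^{2} = 0$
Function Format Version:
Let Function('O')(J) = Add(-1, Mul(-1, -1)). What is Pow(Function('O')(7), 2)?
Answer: 0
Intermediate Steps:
Function('O')(J) = 0 (Function('O')(J) = Add(-1, 1) = 0)
Pow(Function('O')(7), 2) = Pow(0, 2) = 0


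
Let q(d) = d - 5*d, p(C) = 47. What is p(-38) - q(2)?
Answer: 55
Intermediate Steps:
q(d) = -4*d
p(-38) - q(2) = 47 - (-4)*2 = 47 - 1*(-8) = 47 + 8 = 55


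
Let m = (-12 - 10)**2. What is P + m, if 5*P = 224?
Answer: 2644/5 ≈ 528.80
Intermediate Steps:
P = 224/5 (P = (1/5)*224 = 224/5 ≈ 44.800)
m = 484 (m = (-22)**2 = 484)
P + m = 224/5 + 484 = 2644/5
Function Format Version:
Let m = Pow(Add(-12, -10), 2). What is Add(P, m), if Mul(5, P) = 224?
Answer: Rational(2644, 5) ≈ 528.80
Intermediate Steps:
P = Rational(224, 5) (P = Mul(Rational(1, 5), 224) = Rational(224, 5) ≈ 44.800)
m = 484 (m = Pow(-22, 2) = 484)
Add(P, m) = Add(Rational(224, 5), 484) = Rational(2644, 5)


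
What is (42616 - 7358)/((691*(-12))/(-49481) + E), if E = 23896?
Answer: 872300549/591203134 ≈ 1.4755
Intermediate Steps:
(42616 - 7358)/((691*(-12))/(-49481) + E) = (42616 - 7358)/((691*(-12))/(-49481) + 23896) = 35258/(-8292*(-1/49481) + 23896) = 35258/(8292/49481 + 23896) = 35258/(1182406268/49481) = 35258*(49481/1182406268) = 872300549/591203134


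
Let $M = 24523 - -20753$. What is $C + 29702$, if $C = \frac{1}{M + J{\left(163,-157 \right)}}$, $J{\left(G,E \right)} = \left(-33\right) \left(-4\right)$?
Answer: $\frac{1348708417}{45408} \approx 29702.0$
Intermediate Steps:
$M = 45276$ ($M = 24523 + 20753 = 45276$)
$J{\left(G,E \right)} = 132$
$C = \frac{1}{45408}$ ($C = \frac{1}{45276 + 132} = \frac{1}{45408} \approx 2.2023 \cdot 10^{-5}$)
$C + 29702 = \frac{1}{45408} + 29702 = \frac{1348708417}{45408}$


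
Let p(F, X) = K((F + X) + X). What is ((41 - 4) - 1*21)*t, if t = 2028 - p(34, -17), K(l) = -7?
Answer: 32560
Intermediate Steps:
p(F, X) = -7
t = 2035 (t = 2028 - 1*(-7) = 2028 + 7 = 2035)
((41 - 4) - 1*21)*t = ((41 - 4) - 1*21)*2035 = (37 - 21)*2035 = 16*2035 = 32560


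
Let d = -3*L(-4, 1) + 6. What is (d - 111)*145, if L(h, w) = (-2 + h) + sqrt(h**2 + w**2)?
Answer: -12615 - 435*sqrt(17) ≈ -14409.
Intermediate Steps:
L(h, w) = -2 + h + sqrt(h**2 + w**2)
d = 24 - 3*sqrt(17) (d = -3*(-2 - 4 + sqrt((-4)**2 + 1**2)) + 6 = -3*(-2 - 4 + sqrt(16 + 1)) + 6 = -3*(-2 - 4 + sqrt(17)) + 6 = -3*(-6 + sqrt(17)) + 6 = (18 - 3*sqrt(17)) + 6 = 24 - 3*sqrt(17) ≈ 11.631)
(d - 111)*145 = ((24 - 3*sqrt(17)) - 111)*145 = (-87 - 3*sqrt(17))*145 = -12615 - 435*sqrt(17)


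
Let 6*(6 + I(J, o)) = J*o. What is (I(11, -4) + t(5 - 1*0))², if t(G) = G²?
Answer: 1225/9 ≈ 136.11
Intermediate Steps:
I(J, o) = -6 + J*o/6 (I(J, o) = -6 + (J*o)/6 = -6 + J*o/6)
(I(11, -4) + t(5 - 1*0))² = ((-6 + (⅙)*11*(-4)) + (5 - 1*0)²)² = ((-6 - 22/3) + (5 + 0)²)² = (-40/3 + 5²)² = (-40/3 + 25)² = (35/3)² = 1225/9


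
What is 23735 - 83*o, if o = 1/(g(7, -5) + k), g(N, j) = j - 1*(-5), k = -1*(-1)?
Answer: 23652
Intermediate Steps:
k = 1
g(N, j) = 5 + j (g(N, j) = j + 5 = 5 + j)
o = 1 (o = 1/((5 - 5) + 1) = 1/(0 + 1) = 1/1 = 1)
23735 - 83*o = 23735 - 83*1 = 23735 - 83 = 23652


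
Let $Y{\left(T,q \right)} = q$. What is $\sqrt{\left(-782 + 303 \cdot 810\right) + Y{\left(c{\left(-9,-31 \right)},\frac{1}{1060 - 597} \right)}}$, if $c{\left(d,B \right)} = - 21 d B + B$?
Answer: $\frac{5 \sqrt{2097797903}}{463} \approx 494.62$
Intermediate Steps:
$c{\left(d,B \right)} = B - 21 B d$ ($c{\left(d,B \right)} = - 21 B d + B = B - 21 B d$)
$\sqrt{\left(-782 + 303 \cdot 810\right) + Y{\left(c{\left(-9,-31 \right)},\frac{1}{1060 - 597} \right)}} = \sqrt{\left(-782 + 303 \cdot 810\right) + \frac{1}{1060 - 597}} = \sqrt{\left(-782 + 245430\right) + \frac{1}{463}} = \sqrt{244648 + \frac{1}{463}} = \sqrt{\frac{113272025}{463}} = \frac{5 \sqrt{2097797903}}{463}$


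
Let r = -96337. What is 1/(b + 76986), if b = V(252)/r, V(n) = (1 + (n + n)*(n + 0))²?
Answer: -96337/8714685799 ≈ -1.1055e-5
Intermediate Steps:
V(n) = (1 + 2*n²)² (V(n) = (1 + (2*n)*n)² = (1 + 2*n²)²)
b = -16131286081/96337 (b = (1 + 2*252²)²/(-96337) = (1 + 2*63504)²*(-1/96337) = (1 + 127008)²*(-1/96337) = 127009²*(-1/96337) = 16131286081*(-1/96337) = -16131286081/96337 ≈ -1.6745e+5)
1/(b + 76986) = 1/(-16131286081/96337 + 76986) = 1/(-8714685799/96337) = -96337/8714685799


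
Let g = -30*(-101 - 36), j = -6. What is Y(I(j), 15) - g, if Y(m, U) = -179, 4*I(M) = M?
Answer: -4289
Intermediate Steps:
I(M) = M/4
g = 4110 (g = -30*(-137) = 4110)
Y(I(j), 15) - g = -179 - 1*4110 = -179 - 4110 = -4289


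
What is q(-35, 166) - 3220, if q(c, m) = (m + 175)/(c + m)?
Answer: -421479/131 ≈ -3217.4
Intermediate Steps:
q(c, m) = (175 + m)/(c + m)
q(-35, 166) - 3220 = (175 + 166)/(-35 + 166) - 3220 = 341/131 - 3220 = -421479/131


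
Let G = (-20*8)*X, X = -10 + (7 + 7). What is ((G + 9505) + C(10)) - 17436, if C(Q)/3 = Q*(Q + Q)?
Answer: -7971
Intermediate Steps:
X = 4 (X = -10 + 14 = 4)
C(Q) = 6*Q² (C(Q) = 3*(Q*(Q + Q)) = 3*(Q*(2*Q)) = 3*(2*Q²) = 6*Q²)
G = -640 (G = -20*8*4 = -160*4 = -640)
((G + 9505) + C(10)) - 17436 = ((-640 + 9505) + 6*10²) - 17436 = (8865 + 6*100) - 17436 = (8865 + 600) - 17436 = 9465 - 17436 = -7971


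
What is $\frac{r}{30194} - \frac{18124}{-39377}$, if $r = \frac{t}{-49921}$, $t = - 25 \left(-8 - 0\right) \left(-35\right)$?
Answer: $\frac{13659423395288}{29676764959049} \approx 0.46027$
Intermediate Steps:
$t = -7000$ ($t = - 25 \left(-8 + 0\right) \left(-35\right) = \left(-25\right) \left(-8\right) \left(-35\right) = 200 \left(-35\right) = -7000$)
$r = \frac{7000}{49921}$ ($r = - \frac{7000}{-49921} = \left(-7000\right) \left(- \frac{1}{49921}\right) = \frac{7000}{49921} \approx 0.14022$)
$\frac{r}{30194} - \frac{18124}{-39377} = \frac{7000}{49921 \cdot 30194} - \frac{18124}{-39377} = \frac{7000}{49921} \cdot \frac{1}{30194} - - \frac{18124}{39377} = \frac{3500}{753657337} + \frac{18124}{39377} = \frac{13659423395288}{29676764959049}$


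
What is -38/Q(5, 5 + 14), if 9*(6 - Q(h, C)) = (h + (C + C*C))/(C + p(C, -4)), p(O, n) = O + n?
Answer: -11628/1451 ≈ -8.0138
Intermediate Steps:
Q(h, C) = 6 - (C + h + C²)/(9*(-4 + 2*C)) (Q(h, C) = 6 - (h + (C + C*C))/(9*(C + (C - 4))) = 6 - (h + (C + C²))/(9*(C + (-4 + C))) = 6 - (C + h + C²)/(9*(-4 + 2*C)))
-38/Q(5, 5 + 14) = -38/((-216 - 1*5 - (5 + 14)² + 107*(5 + 14))/(18*(-2 + (5 + 14)))) = -38/((-216 - 5 - 1*19² + 107*19)/(18*(-2 + 19))) = -38/((1/18)*(-216 - 5 - 1*361 + 2033)/17) = -38/((1/18)*(1/17)*(-216 - 5 - 361 + 2033)) = -38/((1/18)*(1/17)*1451) = -38/(1451/306) = (306/1451)*(-38) = -11628/1451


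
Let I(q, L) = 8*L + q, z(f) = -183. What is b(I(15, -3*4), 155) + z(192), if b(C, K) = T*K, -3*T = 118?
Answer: -18839/3 ≈ -6279.7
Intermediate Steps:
T = -118/3 (T = -1/3*118 = -118/3 ≈ -39.333)
I(q, L) = q + 8*L
b(C, K) = -118*K/3
b(I(15, -3*4), 155) + z(192) = -118/3*155 - 183 = -18290/3 - 183 = -18839/3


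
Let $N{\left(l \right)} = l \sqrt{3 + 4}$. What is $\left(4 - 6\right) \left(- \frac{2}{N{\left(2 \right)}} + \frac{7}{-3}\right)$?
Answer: $\frac{14}{3} + \frac{2 \sqrt{7}}{7} \approx 5.4226$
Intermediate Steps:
$N{\left(l \right)} = l \sqrt{7}$
$\left(4 - 6\right) \left(- \frac{2}{N{\left(2 \right)}} + \frac{7}{-3}\right) = \left(4 - 6\right) \left(- \frac{2}{2 \sqrt{7}} + \frac{7}{-3}\right) = - 2 \left(- 2 \frac{\sqrt{7}}{14} + 7 \left(- \frac{1}{3}\right)\right) = - 2 \left(- \frac{\sqrt{7}}{7} - \frac{7}{3}\right) = - 2 \left(- \frac{7}{3} - \frac{\sqrt{7}}{7}\right) = \frac{14}{3} + \frac{2 \sqrt{7}}{7}$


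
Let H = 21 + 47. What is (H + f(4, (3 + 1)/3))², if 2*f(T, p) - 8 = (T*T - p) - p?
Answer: 55696/9 ≈ 6188.4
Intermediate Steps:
H = 68
f(T, p) = 4 + T²/2 - p (f(T, p) = 4 + ((T*T - p) - p)/2 = 4 + ((T² - p) - p)/2 = 4 + (T² - 2*p)/2 = 4 + (T²/2 - p) = 4 + T²/2 - p)
(H + f(4, (3 + 1)/3))² = (68 + (4 + (½)*4² - (3 + 1)/3))² = (68 + (4 + (½)*16 - 4/3))² = (68 + (4 + 8 - 1*4/3))² = (68 + (4 + 8 - 4/3))² = (68 + 32/3)² = (236/3)² = 55696/9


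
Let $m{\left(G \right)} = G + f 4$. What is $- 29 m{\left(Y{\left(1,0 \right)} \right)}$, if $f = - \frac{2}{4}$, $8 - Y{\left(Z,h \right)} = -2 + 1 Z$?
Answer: $-203$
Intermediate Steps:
$Y{\left(Z,h \right)} = 10 - Z$ ($Y{\left(Z,h \right)} = 8 - \left(-2 + 1 Z\right) = 8 - \left(-2 + Z\right) = 10 - Z$)
$f = - \frac{1}{2}$ ($f = \left(-2\right) \frac{1}{4} = - \frac{1}{2} \approx -0.5$)
$m{\left(G \right)} = -2 + G$ ($m{\left(G \right)} = G - 2 = -2 + G$)
$- 29 m{\left(Y{\left(1,0 \right)} \right)} = - 29 \left(-2 + \left(10 - 1\right)\right) = - 29 \left(-2 + 9\right) = \left(-29\right) 7 = -203$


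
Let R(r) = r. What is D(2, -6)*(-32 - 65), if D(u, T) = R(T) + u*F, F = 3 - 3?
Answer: 582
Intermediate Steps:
F = 0
D(u, T) = T (D(u, T) = T + u*0 = T + 0 = T)
D(2, -6)*(-32 - 65) = -6*(-32 - 65) = -6*(-97) = 582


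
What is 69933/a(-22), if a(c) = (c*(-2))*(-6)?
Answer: -23311/88 ≈ -264.90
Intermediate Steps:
a(c) = 12*c (a(c) = -2*c*(-6) = 12*c)
69933/a(-22) = 69933/((12*(-22))) = 69933/(-264) = 69933*(-1/264) = -23311/88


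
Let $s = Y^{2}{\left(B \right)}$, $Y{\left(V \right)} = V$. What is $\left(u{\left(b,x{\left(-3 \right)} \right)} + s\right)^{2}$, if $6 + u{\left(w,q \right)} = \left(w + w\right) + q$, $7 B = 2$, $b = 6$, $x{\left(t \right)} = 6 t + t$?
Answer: $\frac{534361}{2401} \approx 222.56$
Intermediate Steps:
$x{\left(t \right)} = 7 t$
$B = \frac{2}{7}$ ($B = \frac{1}{7} \cdot 2 = \frac{2}{7} \approx 0.28571$)
$u{\left(w,q \right)} = -6 + q + 2 w$ ($u{\left(w,q \right)} = -6 + \left(\left(w + w\right) + q\right) = -6 + \left(2 w + q\right) = -6 + \left(q + 2 w\right) = -6 + q + 2 w$)
$s = \frac{4}{49}$ ($s = \left(\frac{2}{7}\right)^{2} = \frac{4}{49} \approx 0.081633$)
$\left(u{\left(b,x{\left(-3 \right)} \right)} + s\right)^{2} = \left(\left(-6 + 7 \left(-3\right) + 2 \cdot 6\right) + \frac{4}{49}\right)^{2} = \left(\left(-6 - 21 + 12\right) + \frac{4}{49}\right)^{2} = \left(-15 + \frac{4}{49}\right)^{2} = \left(- \frac{731}{49}\right)^{2} = \frac{534361}{2401}$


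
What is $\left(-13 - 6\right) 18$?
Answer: $-342$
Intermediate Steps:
$\left(-13 - 6\right) 18 = \left(-19\right) 18 = -342$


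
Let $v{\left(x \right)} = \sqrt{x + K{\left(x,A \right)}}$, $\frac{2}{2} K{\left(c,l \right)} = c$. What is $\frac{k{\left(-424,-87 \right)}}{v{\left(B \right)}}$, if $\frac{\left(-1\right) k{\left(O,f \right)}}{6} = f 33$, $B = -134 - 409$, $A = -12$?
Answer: $- \frac{2871 i \sqrt{1086}}{181} \approx - 522.72 i$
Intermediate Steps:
$K{\left(c,l \right)} = c$
$B = -543$ ($B = -134 - 409 = -543$)
$v{\left(x \right)} = \sqrt{2} \sqrt{x}$ ($v{\left(x \right)} = \sqrt{x + x} = \sqrt{2 x} = \sqrt{2} \sqrt{x}$)
$k{\left(O,f \right)} = - 198 f$ ($k{\left(O,f \right)} = - 6 f 33 = - 6 \cdot 33 f = - 198 f$)
$\frac{k{\left(-424,-87 \right)}}{v{\left(B \right)}} = \frac{\left(-198\right) \left(-87\right)}{\sqrt{2} \sqrt{-543}} = \frac{17226}{\sqrt{2} i \sqrt{543}} = \frac{17226}{i \sqrt{1086}} = 17226 \left(- \frac{i \sqrt{1086}}{1086}\right) = - \frac{2871 i \sqrt{1086}}{181}$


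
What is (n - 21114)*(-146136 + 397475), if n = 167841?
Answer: 36878217453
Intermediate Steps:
(n - 21114)*(-146136 + 397475) = (167841 - 21114)*(-146136 + 397475) = 146727*251339 = 36878217453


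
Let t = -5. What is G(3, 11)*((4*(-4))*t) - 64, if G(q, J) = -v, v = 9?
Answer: -784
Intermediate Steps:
G(q, J) = -9 (G(q, J) = -1*9 = -9)
G(3, 11)*((4*(-4))*t) - 64 = -9*4*(-4)*(-5) - 64 = -(-144)*(-5) - 64 = -9*80 - 64 = -720 - 64 = -784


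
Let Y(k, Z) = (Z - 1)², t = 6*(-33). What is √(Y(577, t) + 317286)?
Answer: √356887 ≈ 597.40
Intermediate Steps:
t = -198
Y(k, Z) = (-1 + Z)²
√(Y(577, t) + 317286) = √((-1 - 198)² + 317286) = √((-199)² + 317286) = √(39601 + 317286) = √356887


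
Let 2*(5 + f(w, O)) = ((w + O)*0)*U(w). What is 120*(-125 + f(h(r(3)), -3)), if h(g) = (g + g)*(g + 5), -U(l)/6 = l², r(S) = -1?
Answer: -15600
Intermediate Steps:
U(l) = -6*l²
h(g) = 2*g*(5 + g) (h(g) = (2*g)*(5 + g) = 2*g*(5 + g))
f(w, O) = -5 (f(w, O) = -5 + (((w + O)*0)*(-6*w²))/2 = -5 + (((O + w)*0)*(-6*w²))/2 = -5 + (0*(-6*w²))/2 = -5 + (½)*0 = -5 + 0 = -5)
120*(-125 + f(h(r(3)), -3)) = 120*(-125 - 5) = 120*(-130) = -15600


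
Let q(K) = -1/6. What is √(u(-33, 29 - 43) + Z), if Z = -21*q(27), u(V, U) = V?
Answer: I*√118/2 ≈ 5.4314*I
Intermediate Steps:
q(K) = -⅙ (q(K) = -1*⅙ = -⅙)
Z = 7/2 (Z = -21*(-⅙) = 7/2 ≈ 3.5000)
√(u(-33, 29 - 43) + Z) = √(-33 + 7/2) = √(-59/2) = I*√118/2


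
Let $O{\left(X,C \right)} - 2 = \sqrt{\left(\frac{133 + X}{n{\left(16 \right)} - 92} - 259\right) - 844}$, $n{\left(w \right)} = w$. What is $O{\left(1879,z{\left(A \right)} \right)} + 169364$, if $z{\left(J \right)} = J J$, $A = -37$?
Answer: $169366 + \frac{2 i \sqrt{101935}}{19} \approx 1.6937 \cdot 10^{5} + 33.608 i$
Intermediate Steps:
$z{\left(J \right)} = J^{2}$
$O{\left(X,C \right)} = 2 + \sqrt{- \frac{4419}{4} - \frac{X}{76}}$ ($O{\left(X,C \right)} = 2 + \sqrt{\left(\frac{133 + X}{16 - 92} - 259\right) - 844} = 2 + \sqrt{\left(\frac{133 + X}{-76} - 259\right) - 844} = 2 + \sqrt{\left(\left(133 + X\right) \left(- \frac{1}{76}\right) - 259\right) - 844} = 2 + \sqrt{\left(\left(- \frac{7}{4} - \frac{X}{76}\right) - 259\right) - 844} = 2 + \sqrt{\left(- \frac{1043}{4} - \frac{X}{76}\right) - 844} = 2 + \sqrt{- \frac{4419}{4} - \frac{X}{76}}$)
$O{\left(1879,z{\left(A \right)} \right)} + 169364 = \left(2 + \frac{\sqrt{-1595259 - 35701}}{38}\right) + 169364 = \left(2 + \frac{\sqrt{-1630960}}{38}\right) + 169364 = \left(2 + \frac{4 i \sqrt{101935}}{38}\right) + 169364 = \left(2 + \frac{2 i \sqrt{101935}}{19}\right) + 169364 = 169366 + \frac{2 i \sqrt{101935}}{19}$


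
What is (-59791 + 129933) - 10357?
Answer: 59785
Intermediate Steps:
(-59791 + 129933) - 10357 = 70142 - 10357 = 59785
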